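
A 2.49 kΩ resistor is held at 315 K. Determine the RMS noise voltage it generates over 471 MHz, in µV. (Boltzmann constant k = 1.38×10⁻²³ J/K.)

143 µV

V_n = √(4kTRB)
4kTRB = 4 × 1.38×10⁻²³ × 315 × 2.49×10³ × 4.71×10⁸ = 2.04×10⁻⁸ V²
V_n = √(2.04×10⁻⁸) = 1.43×10⁻⁴ V = 143 µV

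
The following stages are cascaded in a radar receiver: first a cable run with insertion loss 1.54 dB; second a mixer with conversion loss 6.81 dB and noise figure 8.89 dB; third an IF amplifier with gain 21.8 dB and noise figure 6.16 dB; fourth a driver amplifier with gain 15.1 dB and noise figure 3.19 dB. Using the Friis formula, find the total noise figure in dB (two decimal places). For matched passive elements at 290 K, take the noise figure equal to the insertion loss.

Convert to linear (a loss of L dB is a gain of −L dB): F_i = 10^(NF_i/10), G_i = 10^(G_i,dB/10)
  Stage 1: F_1 = 10^(1.54/10) = 1.426, G_1 = 10^(−1.54/10) = 0.7015
  Stage 2: F_2 = 10^(8.89/10) = 7.745, G_2 = 10^(−6.81/10) = 0.2084
  Stage 3: F_3 = 10^(6.16/10) = 4.130, G_3 = 10^(21.8/10) = 151.4
  Stage 4: F_4 = 10^(3.19/10) = 2.084, G_4 = 10^(15.1/10) = 32.36
Friis cascade:
  F = 1.426 + (7.745 − 1)/0.7015 + (4.130 − 1)/0.1462 + (2.084 − 1)/22.13 = 32.50
NF = 10 log₁₀(32.50) = 15.12 dB

15.12 dB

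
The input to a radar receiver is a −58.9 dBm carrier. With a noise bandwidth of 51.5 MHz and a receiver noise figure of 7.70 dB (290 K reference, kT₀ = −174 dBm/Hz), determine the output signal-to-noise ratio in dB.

30.3 dB

Noise floor: N = −174 + 10 log₁₀(B) + NF
10 log₁₀(5.15×10⁷) = 77.12 dB
N = −174 + 77.12 + 7.70 = −89.18 dBm
SNR = P_sig − N = −58.9 − (−89.18) = 30.28 dB → 30.3 dB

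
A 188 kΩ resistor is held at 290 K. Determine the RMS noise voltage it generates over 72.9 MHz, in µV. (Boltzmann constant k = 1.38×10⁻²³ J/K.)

468 µV

V_n = √(4kTRB)
4kTRB = 4 × 1.38×10⁻²³ × 290 × 1.88×10⁵ × 7.29×10⁷ = 2.19×10⁻⁷ V²
V_n = √(2.19×10⁻⁷) = 4.68×10⁻⁴ V = 468 µV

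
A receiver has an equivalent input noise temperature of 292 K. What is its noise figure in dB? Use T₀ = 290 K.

F = 1 + T_e/T₀ = 1 + 292/290 = 2.0069
NF = 10 log₁₀(2.0069) = 3.03 dB

3.03 dB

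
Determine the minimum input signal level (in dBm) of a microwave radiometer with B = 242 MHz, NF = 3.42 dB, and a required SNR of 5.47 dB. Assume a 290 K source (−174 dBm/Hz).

Sensitivity = −174 + 10 log₁₀(B) + NF + SNR_min
= −174 + 83.84 + 3.42 + 5.47
= −81.27 dBm → −81.3 dBm

−81.3 dBm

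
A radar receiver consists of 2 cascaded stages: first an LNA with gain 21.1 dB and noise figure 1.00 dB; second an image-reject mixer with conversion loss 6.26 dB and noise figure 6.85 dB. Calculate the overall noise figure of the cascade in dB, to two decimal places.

Convert to linear (a loss of L dB is a gain of −L dB): F_i = 10^(NF_i/10), G_i = 10^(G_i,dB/10)
  Stage 1: F_1 = 10^(1.00/10) = 1.259, G_1 = 10^(21.1/10) = 128.8
  Stage 2: F_2 = 10^(6.85/10) = 4.842, G_2 = 10^(−6.26/10) = 0.2366
Friis cascade:
  F = 1.259 + (4.842 − 1)/128.8 = 1.289
NF = 10 log₁₀(1.289) = 1.10 dB

1.10 dB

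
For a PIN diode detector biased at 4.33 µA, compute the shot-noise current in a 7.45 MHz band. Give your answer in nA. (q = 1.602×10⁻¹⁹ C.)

I_n = √(2qI·B)
2qI·B = 2 × 1.602×10⁻¹⁹ × 4.33×10⁻⁶ × 7.45×10⁶ = 1.03×10⁻¹⁷ A²
I_n = √(1.03×10⁻¹⁷) = 3.21×10⁻⁹ A = 3.21 nA

3.21 nA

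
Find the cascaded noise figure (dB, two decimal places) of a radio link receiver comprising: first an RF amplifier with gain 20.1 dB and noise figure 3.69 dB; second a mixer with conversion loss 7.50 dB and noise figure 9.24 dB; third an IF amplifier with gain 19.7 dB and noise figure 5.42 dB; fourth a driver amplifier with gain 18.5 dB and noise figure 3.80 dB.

Convert to linear (a loss of L dB is a gain of −L dB): F_i = 10^(NF_i/10), G_i = 10^(G_i,dB/10)
  Stage 1: F_1 = 10^(3.69/10) = 2.339, G_1 = 10^(20.1/10) = 102.3
  Stage 2: F_2 = 10^(9.24/10) = 8.395, G_2 = 10^(−7.50/10) = 0.1778
  Stage 3: F_3 = 10^(5.42/10) = 3.483, G_3 = 10^(19.7/10) = 93.33
  Stage 4: F_4 = 10^(3.80/10) = 2.399, G_4 = 10^(18.5/10) = 70.79
Friis cascade:
  F = 2.339 + (8.395 − 1)/102.3 + (3.483 − 1)/18.20 + (2.399 − 1)/1698 = 2.548
NF = 10 log₁₀(2.548) = 4.06 dB

4.06 dB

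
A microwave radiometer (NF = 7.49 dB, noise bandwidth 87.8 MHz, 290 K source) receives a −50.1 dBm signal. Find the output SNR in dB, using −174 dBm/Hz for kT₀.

Noise floor: N = −174 + 10 log₁₀(B) + NF
10 log₁₀(8.78×10⁷) = 79.43 dB
N = −174 + 79.43 + 7.49 = −87.08 dBm
SNR = P_sig − N = −50.1 − (−87.08) = 36.98 dB → 37.0 dB

37.0 dB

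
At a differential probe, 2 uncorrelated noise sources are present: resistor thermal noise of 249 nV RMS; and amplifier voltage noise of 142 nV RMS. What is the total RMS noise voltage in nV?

Uncorrelated sources add in power (mean-square): V_tot = √(ΣV_i²)
V_tot = √[(2.49×10⁻⁷)² + (1.42×10⁻⁷)²] = 2.87×10⁻⁷ V = 287 nV

287 nV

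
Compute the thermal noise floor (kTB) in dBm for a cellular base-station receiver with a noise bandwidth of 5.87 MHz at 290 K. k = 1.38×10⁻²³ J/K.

−106.3 dBm

P_n = kTB = 1.38×10⁻²³ × 290 × 5.87×10⁶ = 2.35×10⁻¹⁴ W
In dBm: 10 log₁₀(2.35×10⁻¹⁴ / 10⁻³) = −106.3 dBm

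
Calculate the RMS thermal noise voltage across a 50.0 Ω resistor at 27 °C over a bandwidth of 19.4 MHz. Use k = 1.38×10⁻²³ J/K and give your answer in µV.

T = 27 °C + 273.15 = 300.15 K
V_n = √(4kTRB)
4kTRB = 4 × 1.38×10⁻²³ × 300.15 × 5.00×10¹ × 1.94×10⁷ = 1.61×10⁻¹¹ V²
V_n = √(1.61×10⁻¹¹) = 4.01×10⁻⁶ V = 4.01 µV

4.01 µV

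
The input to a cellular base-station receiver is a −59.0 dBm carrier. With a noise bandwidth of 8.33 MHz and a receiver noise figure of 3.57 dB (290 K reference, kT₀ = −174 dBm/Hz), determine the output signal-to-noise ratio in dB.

42.2 dB

Noise floor: N = −174 + 10 log₁₀(B) + NF
10 log₁₀(8.33×10⁶) = 69.21 dB
N = −174 + 69.21 + 3.57 = −101.22 dBm
SNR = P_sig − N = −59.0 − (−101.22) = 42.22 dB → 42.2 dB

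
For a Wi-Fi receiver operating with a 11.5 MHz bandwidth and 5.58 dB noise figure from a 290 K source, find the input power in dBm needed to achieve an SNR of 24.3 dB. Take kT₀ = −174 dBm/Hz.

−73.5 dBm

Sensitivity = −174 + 10 log₁₀(B) + NF + SNR_min
= −174 + 70.61 + 5.58 + 24.3
= −73.51 dBm → −73.5 dBm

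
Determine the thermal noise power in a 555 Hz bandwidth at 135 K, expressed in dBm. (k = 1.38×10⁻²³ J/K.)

−149.9 dBm

P_n = kTB = 1.38×10⁻²³ × 135 × 5.55×10² = 1.03×10⁻¹⁸ W
In dBm: 10 log₁₀(1.03×10⁻¹⁸ / 10⁻³) = −149.9 dBm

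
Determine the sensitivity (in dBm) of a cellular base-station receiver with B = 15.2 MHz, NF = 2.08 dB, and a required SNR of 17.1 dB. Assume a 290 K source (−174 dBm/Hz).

Sensitivity = −174 + 10 log₁₀(B) + NF + SNR_min
= −174 + 71.82 + 2.08 + 17.1
= −83.00 dBm → −83.0 dBm

−83.0 dBm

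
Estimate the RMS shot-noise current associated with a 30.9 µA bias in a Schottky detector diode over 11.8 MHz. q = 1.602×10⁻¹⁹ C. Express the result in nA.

10.8 nA

I_n = √(2qI·B)
2qI·B = 2 × 1.602×10⁻¹⁹ × 3.09×10⁻⁵ × 1.18×10⁷ = 1.17×10⁻¹⁶ A²
I_n = √(1.17×10⁻¹⁶) = 1.08×10⁻⁸ A = 10.8 nA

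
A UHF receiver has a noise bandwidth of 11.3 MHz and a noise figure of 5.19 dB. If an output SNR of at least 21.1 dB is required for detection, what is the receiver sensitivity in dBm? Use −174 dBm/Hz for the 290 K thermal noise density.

−77.2 dBm

Sensitivity = −174 + 10 log₁₀(B) + NF + SNR_min
= −174 + 70.53 + 5.19 + 21.1
= −77.18 dBm → −77.2 dBm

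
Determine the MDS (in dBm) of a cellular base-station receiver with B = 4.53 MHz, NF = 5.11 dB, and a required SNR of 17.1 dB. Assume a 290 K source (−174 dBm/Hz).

−85.2 dBm

Sensitivity = −174 + 10 log₁₀(B) + NF + SNR_min
= −174 + 66.56 + 5.11 + 17.1
= −85.23 dBm → −85.2 dBm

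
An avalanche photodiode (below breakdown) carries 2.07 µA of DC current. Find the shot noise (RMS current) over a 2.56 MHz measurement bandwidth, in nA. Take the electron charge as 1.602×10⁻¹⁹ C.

1.30 nA

I_n = √(2qI·B)
2qI·B = 2 × 1.602×10⁻¹⁹ × 2.07×10⁻⁶ × 2.56×10⁶ = 1.70×10⁻¹⁸ A²
I_n = √(1.70×10⁻¹⁸) = 1.30×10⁻⁹ A = 1.30 nA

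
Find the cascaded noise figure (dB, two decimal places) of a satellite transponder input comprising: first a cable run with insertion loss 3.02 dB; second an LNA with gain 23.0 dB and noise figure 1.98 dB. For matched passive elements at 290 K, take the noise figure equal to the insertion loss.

Convert to linear (a loss of L dB is a gain of −L dB): F_i = 10^(NF_i/10), G_i = 10^(G_i,dB/10)
  Stage 1: F_1 = 10^(3.02/10) = 2.004, G_1 = 10^(−3.02/10) = 0.4989
  Stage 2: F_2 = 10^(1.98/10) = 1.578, G_2 = 10^(23.0/10) = 199.5
Friis cascade:
  F = 2.004 + (1.578 − 1)/0.4989 = 3.162
NF = 10 log₁₀(3.162) = 5.00 dB

5.00 dB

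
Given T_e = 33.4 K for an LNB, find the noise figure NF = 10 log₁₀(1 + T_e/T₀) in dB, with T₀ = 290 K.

F = 1 + T_e/T₀ = 1 + 33.4/290 = 1.11517
NF = 10 log₁₀(1.11517) = 0.473 dB

0.473 dB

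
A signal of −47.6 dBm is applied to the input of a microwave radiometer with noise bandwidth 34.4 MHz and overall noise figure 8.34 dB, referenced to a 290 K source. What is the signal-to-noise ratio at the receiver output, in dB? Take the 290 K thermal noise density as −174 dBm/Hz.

42.7 dB

Noise floor: N = −174 + 10 log₁₀(B) + NF
10 log₁₀(3.44×10⁷) = 75.37 dB
N = −174 + 75.37 + 8.34 = −90.29 dBm
SNR = P_sig − N = −47.6 − (−90.29) = 42.69 dB → 42.7 dB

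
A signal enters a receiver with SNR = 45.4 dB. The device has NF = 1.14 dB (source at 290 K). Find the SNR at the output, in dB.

44.26 dB

By definition F = SNR_in/SNR_out, so in dB: SNR_out = SNR_in − NF
SNR_out = 45.4 − 1.14 = 44.26 dB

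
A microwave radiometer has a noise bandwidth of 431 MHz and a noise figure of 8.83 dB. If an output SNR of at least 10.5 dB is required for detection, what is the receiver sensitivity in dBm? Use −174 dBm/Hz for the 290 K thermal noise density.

Sensitivity = −174 + 10 log₁₀(B) + NF + SNR_min
= −174 + 86.34 + 8.83 + 10.5
= −68.33 dBm → −68.3 dBm

−68.3 dBm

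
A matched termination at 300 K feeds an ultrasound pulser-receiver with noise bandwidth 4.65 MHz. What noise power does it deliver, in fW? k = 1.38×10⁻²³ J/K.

P_n = kTB = 1.38×10⁻²³ × 300 × 4.65×10⁶ = 1.93×10⁻¹⁴ W = 19.3 fW

19.3 fW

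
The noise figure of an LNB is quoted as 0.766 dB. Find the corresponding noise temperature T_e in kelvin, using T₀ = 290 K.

55.9 K

F = 10^(0.766/10) = 1.19289
T_e = (F − 1)·T₀ = (1.19289 − 1) × 290 = 55.9 K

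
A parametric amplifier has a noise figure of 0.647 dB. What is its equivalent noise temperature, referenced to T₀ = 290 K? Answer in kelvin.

46.6 K

F = 10^(0.647/10) = 1.16065
T_e = (F − 1)·T₀ = (1.16065 − 1) × 290 = 46.6 K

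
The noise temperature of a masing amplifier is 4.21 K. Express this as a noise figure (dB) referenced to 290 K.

0.063 dB

F = 1 + T_e/T₀ = 1 + 4.21/290 = 1.01452
NF = 10 log₁₀(1.01452) = 0.063 dB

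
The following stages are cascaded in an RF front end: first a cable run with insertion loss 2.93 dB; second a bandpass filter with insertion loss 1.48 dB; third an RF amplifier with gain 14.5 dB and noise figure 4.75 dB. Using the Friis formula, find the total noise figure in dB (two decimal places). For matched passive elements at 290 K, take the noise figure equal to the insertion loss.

9.16 dB

Convert to linear (a loss of L dB is a gain of −L dB): F_i = 10^(NF_i/10), G_i = 10^(G_i,dB/10)
  Stage 1: F_1 = 10^(2.93/10) = 1.963, G_1 = 10^(−2.93/10) = 0.5093
  Stage 2: F_2 = 10^(1.48/10) = 1.406, G_2 = 10^(−1.48/10) = 0.7112
  Stage 3: F_3 = 10^(4.75/10) = 2.985, G_3 = 10^(14.5/10) = 28.18
Friis cascade:
  F = 1.963 + (1.406 − 1)/0.5093 + (2.985 − 1)/0.3622 = 8.241
NF = 10 log₁₀(8.241) = 9.16 dB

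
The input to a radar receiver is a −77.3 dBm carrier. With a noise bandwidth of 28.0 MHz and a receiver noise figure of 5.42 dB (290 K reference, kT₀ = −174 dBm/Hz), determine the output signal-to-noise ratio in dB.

16.8 dB

Noise floor: N = −174 + 10 log₁₀(B) + NF
10 log₁₀(2.80×10⁷) = 74.47 dB
N = −174 + 74.47 + 5.42 = −94.11 dBm
SNR = P_sig − N = −77.3 − (−94.11) = 16.81 dB → 16.8 dB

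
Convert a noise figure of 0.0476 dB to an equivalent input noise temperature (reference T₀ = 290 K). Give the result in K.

3.20 K

F = 10^(0.0476/10) = 1.01102
T_e = (F − 1)·T₀ = (1.01102 − 1) × 290 = 3.20 K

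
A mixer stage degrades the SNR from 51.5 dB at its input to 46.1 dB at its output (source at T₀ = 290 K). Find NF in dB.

NF (dB) = SNR_in(dB) − SNR_out(dB) when the source is at T₀
NF = 51.5 − 46.1 = 5.4 dB

5.4 dB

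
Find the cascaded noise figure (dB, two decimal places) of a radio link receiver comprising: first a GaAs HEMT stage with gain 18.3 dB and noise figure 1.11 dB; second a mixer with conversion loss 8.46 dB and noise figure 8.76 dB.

Convert to linear (a loss of L dB is a gain of −L dB): F_i = 10^(NF_i/10), G_i = 10^(G_i,dB/10)
  Stage 1: F_1 = 10^(1.11/10) = 1.291, G_1 = 10^(18.3/10) = 67.61
  Stage 2: F_2 = 10^(8.76/10) = 7.516, G_2 = 10^(−8.46/10) = 0.1426
Friis cascade:
  F = 1.291 + (7.516 − 1)/67.61 = 1.388
NF = 10 log₁₀(1.388) = 1.42 dB

1.42 dB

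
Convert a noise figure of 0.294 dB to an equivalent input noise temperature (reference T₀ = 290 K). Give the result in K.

F = 10^(0.294/10) = 1.07004
T_e = (F − 1)·T₀ = (1.07004 − 1) × 290 = 20.3 K

20.3 K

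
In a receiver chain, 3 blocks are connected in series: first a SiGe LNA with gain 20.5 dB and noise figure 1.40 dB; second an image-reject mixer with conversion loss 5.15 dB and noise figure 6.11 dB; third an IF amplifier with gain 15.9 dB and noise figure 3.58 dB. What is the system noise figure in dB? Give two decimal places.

Convert to linear (a loss of L dB is a gain of −L dB): F_i = 10^(NF_i/10), G_i = 10^(G_i,dB/10)
  Stage 1: F_1 = 10^(1.40/10) = 1.380, G_1 = 10^(20.5/10) = 112.2
  Stage 2: F_2 = 10^(6.11/10) = 4.083, G_2 = 10^(−5.15/10) = 0.3055
  Stage 3: F_3 = 10^(3.58/10) = 2.280, G_3 = 10^(15.9/10) = 38.90
Friis cascade:
  F = 1.380 + (4.083 − 1)/112.2 + (2.280 − 1)/34.28 = 1.445
NF = 10 log₁₀(1.445) = 1.60 dB

1.60 dB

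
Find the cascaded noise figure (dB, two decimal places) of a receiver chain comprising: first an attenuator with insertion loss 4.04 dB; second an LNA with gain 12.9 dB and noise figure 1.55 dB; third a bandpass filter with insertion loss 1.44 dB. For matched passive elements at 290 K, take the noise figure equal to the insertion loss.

Convert to linear (a loss of L dB is a gain of −L dB): F_i = 10^(NF_i/10), G_i = 10^(G_i,dB/10)
  Stage 1: F_1 = 10^(4.04/10) = 2.535, G_1 = 10^(−4.04/10) = 0.3945
  Stage 2: F_2 = 10^(1.55/10) = 1.429, G_2 = 10^(12.9/10) = 19.50
  Stage 3: F_3 = 10^(1.44/10) = 1.393, G_3 = 10^(−1.44/10) = 0.7178
Friis cascade:
  F = 2.535 + (1.429 − 1)/0.3945 + (1.393 − 1)/7.691 = 3.674
NF = 10 log₁₀(3.674) = 5.65 dB

5.65 dB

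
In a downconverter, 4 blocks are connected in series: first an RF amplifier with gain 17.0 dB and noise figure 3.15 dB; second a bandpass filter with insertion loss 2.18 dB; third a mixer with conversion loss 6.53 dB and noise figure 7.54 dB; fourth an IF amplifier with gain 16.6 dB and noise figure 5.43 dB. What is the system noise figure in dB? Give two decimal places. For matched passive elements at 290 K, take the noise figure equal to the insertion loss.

Convert to linear (a loss of L dB is a gain of −L dB): F_i = 10^(NF_i/10), G_i = 10^(G_i,dB/10)
  Stage 1: F_1 = 10^(3.15/10) = 2.065, G_1 = 10^(17.0/10) = 50.12
  Stage 2: F_2 = 10^(2.18/10) = 1.652, G_2 = 10^(−2.18/10) = 0.6053
  Stage 3: F_3 = 10^(7.54/10) = 5.675, G_3 = 10^(−6.53/10) = 0.2223
  Stage 4: F_4 = 10^(5.43/10) = 3.491, G_4 = 10^(16.6/10) = 45.71
Friis cascade:
  F = 2.065 + (1.652 − 1)/50.12 + (5.675 − 1)/30.34 + (3.491 − 1)/6.745 = 2.602
NF = 10 log₁₀(2.602) = 4.15 dB

4.15 dB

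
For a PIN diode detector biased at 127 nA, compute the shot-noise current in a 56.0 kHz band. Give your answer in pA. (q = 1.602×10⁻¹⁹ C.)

I_n = √(2qI·B)
2qI·B = 2 × 1.602×10⁻¹⁹ × 1.27×10⁻⁷ × 5.60×10⁴ = 2.28×10⁻²¹ A²
I_n = √(2.28×10⁻²¹) = 4.77×10⁻¹¹ A = 47.7 pA

47.7 pA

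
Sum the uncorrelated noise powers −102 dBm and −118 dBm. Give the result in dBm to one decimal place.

−101.9 dBm

Convert to linear, add, convert back:
P₁ = 6.31×10⁻¹⁴ W, P₂ = 1.58×10⁻¹⁵ W
P_tot = 6.47×10⁻¹⁴ W → 10 log₁₀(P_tot / 10⁻³) = −101.9 dBm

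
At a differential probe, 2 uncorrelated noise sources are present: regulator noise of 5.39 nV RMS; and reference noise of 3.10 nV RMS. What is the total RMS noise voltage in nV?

Uncorrelated sources add in power (mean-square): V_tot = √(ΣV_i²)
V_tot = √[(5.39×10⁻⁹)² + (3.10×10⁻⁹)²] = 6.22×10⁻⁹ V = 6.22 nV

6.22 nV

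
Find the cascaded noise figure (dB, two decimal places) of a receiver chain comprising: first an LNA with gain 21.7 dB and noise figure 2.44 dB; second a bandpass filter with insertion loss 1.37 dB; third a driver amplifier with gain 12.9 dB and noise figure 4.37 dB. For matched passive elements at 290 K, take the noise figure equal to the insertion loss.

Convert to linear (a loss of L dB is a gain of −L dB): F_i = 10^(NF_i/10), G_i = 10^(G_i,dB/10)
  Stage 1: F_1 = 10^(2.44/10) = 1.754, G_1 = 10^(21.7/10) = 147.9
  Stage 2: F_2 = 10^(1.37/10) = 1.371, G_2 = 10^(−1.37/10) = 0.7295
  Stage 3: F_3 = 10^(4.37/10) = 2.735, G_3 = 10^(12.9/10) = 19.50
Friis cascade:
  F = 1.754 + (1.371 − 1)/147.9 + (2.735 − 1)/107.9 = 1.772
NF = 10 log₁₀(1.772) = 2.49 dB

2.49 dB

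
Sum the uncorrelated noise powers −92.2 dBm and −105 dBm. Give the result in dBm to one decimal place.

−92.0 dBm

Convert to linear, add, convert back:
P₁ = 6.03×10⁻¹³ W, P₂ = 3.16×10⁻¹⁴ W
P_tot = 6.34×10⁻¹³ W → 10 log₁₀(P_tot / 10⁻³) = −92.0 dBm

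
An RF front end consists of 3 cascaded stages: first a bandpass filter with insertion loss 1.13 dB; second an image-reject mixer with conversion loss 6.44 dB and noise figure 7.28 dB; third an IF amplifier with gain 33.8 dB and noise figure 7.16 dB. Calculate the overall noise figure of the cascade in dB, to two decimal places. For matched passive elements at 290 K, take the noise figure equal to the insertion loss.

14.90 dB

Convert to linear (a loss of L dB is a gain of −L dB): F_i = 10^(NF_i/10), G_i = 10^(G_i,dB/10)
  Stage 1: F_1 = 10^(1.13/10) = 1.297, G_1 = 10^(−1.13/10) = 0.7709
  Stage 2: F_2 = 10^(7.28/10) = 5.346, G_2 = 10^(−6.44/10) = 0.2270
  Stage 3: F_3 = 10^(7.16/10) = 5.200, G_3 = 10^(33.8/10) = 2399
Friis cascade:
  F = 1.297 + (5.346 − 1)/0.7709 + (5.200 − 1)/0.1750 = 30.94
NF = 10 log₁₀(30.94) = 14.90 dB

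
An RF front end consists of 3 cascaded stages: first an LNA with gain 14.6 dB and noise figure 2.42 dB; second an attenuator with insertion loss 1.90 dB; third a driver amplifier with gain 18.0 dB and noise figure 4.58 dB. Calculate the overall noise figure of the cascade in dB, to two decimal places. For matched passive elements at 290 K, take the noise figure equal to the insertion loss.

Convert to linear (a loss of L dB is a gain of −L dB): F_i = 10^(NF_i/10), G_i = 10^(G_i,dB/10)
  Stage 1: F_1 = 10^(2.42/10) = 1.746, G_1 = 10^(14.6/10) = 28.84
  Stage 2: F_2 = 10^(1.90/10) = 1.549, G_2 = 10^(−1.90/10) = 0.6457
  Stage 3: F_3 = 10^(4.58/10) = 2.871, G_3 = 10^(18.0/10) = 63.10
Friis cascade:
  F = 1.746 + (1.549 − 1)/28.84 + (2.871 − 1)/18.62 = 1.865
NF = 10 log₁₀(1.865) = 2.71 dB

2.71 dB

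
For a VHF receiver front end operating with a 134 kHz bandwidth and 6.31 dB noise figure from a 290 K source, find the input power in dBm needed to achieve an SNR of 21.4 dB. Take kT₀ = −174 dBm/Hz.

Sensitivity = −174 + 10 log₁₀(B) + NF + SNR_min
= −174 + 51.27 + 6.31 + 21.4
= −95.02 dBm → −95.0 dBm

−95.0 dBm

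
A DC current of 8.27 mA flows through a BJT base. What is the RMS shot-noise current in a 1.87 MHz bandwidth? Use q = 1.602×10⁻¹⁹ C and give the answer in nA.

70.4 nA

I_n = √(2qI·B)
2qI·B = 2 × 1.602×10⁻¹⁹ × 8.27×10⁻³ × 1.87×10⁶ = 4.95×10⁻¹⁵ A²
I_n = √(4.95×10⁻¹⁵) = 7.04×10⁻⁸ A = 70.4 nA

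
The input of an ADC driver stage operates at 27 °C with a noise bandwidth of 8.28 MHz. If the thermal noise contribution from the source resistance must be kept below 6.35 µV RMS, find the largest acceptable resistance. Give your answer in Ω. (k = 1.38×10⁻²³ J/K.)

T = 27 °C + 273.15 = 300.15 K
Johnson–Nyquist: V_n = √(4kTRB) ⇒ R = V_n² / (4kTB)
4kTB = 4 × 1.38×10⁻²³ × 300.15 × 8.28×10⁶ = 1.37×10⁻¹³
R = (6.35×10⁻⁶)² / 1.37×10⁻¹³ = 2.94×10² Ω = 294 Ω

294 Ω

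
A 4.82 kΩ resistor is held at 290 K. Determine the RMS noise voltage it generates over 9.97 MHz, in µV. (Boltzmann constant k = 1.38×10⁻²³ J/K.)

V_n = √(4kTRB)
4kTRB = 4 × 1.38×10⁻²³ × 290 × 4.82×10³ × 9.97×10⁶ = 7.69×10⁻¹⁰ V²
V_n = √(7.69×10⁻¹⁰) = 2.77×10⁻⁵ V = 27.7 µV

27.7 µV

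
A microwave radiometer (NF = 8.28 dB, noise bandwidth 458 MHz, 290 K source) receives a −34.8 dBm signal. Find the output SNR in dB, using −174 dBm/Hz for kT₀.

Noise floor: N = −174 + 10 log₁₀(B) + NF
10 log₁₀(4.58×10⁸) = 86.61 dB
N = −174 + 86.61 + 8.28 = −79.11 dBm
SNR = P_sig − N = −34.8 − (−79.11) = 44.31 dB → 44.3 dB

44.3 dB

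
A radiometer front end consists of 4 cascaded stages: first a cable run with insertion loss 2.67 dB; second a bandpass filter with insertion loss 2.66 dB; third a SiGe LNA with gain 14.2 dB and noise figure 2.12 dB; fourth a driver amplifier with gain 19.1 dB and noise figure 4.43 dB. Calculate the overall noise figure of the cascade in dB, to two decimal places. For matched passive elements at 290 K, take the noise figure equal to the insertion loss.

Convert to linear (a loss of L dB is a gain of −L dB): F_i = 10^(NF_i/10), G_i = 10^(G_i,dB/10)
  Stage 1: F_1 = 10^(2.67/10) = 1.849, G_1 = 10^(−2.67/10) = 0.5408
  Stage 2: F_2 = 10^(2.66/10) = 1.845, G_2 = 10^(−2.66/10) = 0.5420
  Stage 3: F_3 = 10^(2.12/10) = 1.629, G_3 = 10^(14.2/10) = 26.30
  Stage 4: F_4 = 10^(4.43/10) = 2.773, G_4 = 10^(19.1/10) = 81.28
Friis cascade:
  F = 1.849 + (1.845 − 1)/0.5408 + (1.629 − 1)/0.2931 + (2.773 − 1)/7.709 = 5.789
NF = 10 log₁₀(5.789) = 7.63 dB

7.63 dB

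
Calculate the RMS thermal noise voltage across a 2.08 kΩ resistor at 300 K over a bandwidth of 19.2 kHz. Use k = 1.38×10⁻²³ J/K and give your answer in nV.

V_n = √(4kTRB)
4kTRB = 4 × 1.38×10⁻²³ × 300 × 2.08×10³ × 1.92×10⁴ = 6.61×10⁻¹³ V²
V_n = √(6.61×10⁻¹³) = 8.13×10⁻⁷ V = 813 nV

813 nV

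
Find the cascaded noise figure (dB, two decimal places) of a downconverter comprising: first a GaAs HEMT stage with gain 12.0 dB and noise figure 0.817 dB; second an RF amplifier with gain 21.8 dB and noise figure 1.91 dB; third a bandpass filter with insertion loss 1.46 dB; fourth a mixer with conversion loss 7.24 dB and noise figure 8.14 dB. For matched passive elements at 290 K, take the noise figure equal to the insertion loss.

0.95 dB

Convert to linear (a loss of L dB is a gain of −L dB): F_i = 10^(NF_i/10), G_i = 10^(G_i,dB/10)
  Stage 1: F_1 = 10^(0.817/10) = 1.207, G_1 = 10^(12.0/10) = 15.85
  Stage 2: F_2 = 10^(1.91/10) = 1.552, G_2 = 10^(21.8/10) = 151.4
  Stage 3: F_3 = 10^(1.46/10) = 1.400, G_3 = 10^(−1.46/10) = 0.7145
  Stage 4: F_4 = 10^(8.14/10) = 6.516, G_4 = 10^(−7.24/10) = 0.1888
Friis cascade:
  F = 1.207 + (1.552 − 1)/15.85 + (1.400 − 1)/2399 + (6.516 − 1)/1714 = 1.245
NF = 10 log₁₀(1.245) = 0.95 dB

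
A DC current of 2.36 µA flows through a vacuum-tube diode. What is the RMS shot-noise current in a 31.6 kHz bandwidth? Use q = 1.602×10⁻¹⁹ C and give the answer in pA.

155 pA

I_n = √(2qI·B)
2qI·B = 2 × 1.602×10⁻¹⁹ × 2.36×10⁻⁶ × 3.16×10⁴ = 2.39×10⁻²⁰ A²
I_n = √(2.39×10⁻²⁰) = 1.55×10⁻¹⁰ A = 155 pA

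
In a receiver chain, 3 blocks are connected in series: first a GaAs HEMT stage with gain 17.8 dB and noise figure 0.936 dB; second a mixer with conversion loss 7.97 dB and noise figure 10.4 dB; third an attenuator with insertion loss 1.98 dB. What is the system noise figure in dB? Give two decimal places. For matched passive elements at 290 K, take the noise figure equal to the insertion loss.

1.66 dB

Convert to linear (a loss of L dB is a gain of −L dB): F_i = 10^(NF_i/10), G_i = 10^(G_i,dB/10)
  Stage 1: F_1 = 10^(0.936/10) = 1.241, G_1 = 10^(17.8/10) = 60.26
  Stage 2: F_2 = 10^(10.4/10) = 10.96, G_2 = 10^(−7.97/10) = 0.1596
  Stage 3: F_3 = 10^(1.98/10) = 1.578, G_3 = 10^(−1.98/10) = 0.6339
Friis cascade:
  F = 1.241 + (10.96 − 1)/60.26 + (1.578 − 1)/9.616 = 1.466
NF = 10 log₁₀(1.466) = 1.66 dB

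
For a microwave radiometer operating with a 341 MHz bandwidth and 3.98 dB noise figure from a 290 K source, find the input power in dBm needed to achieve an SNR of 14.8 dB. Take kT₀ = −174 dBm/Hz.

Sensitivity = −174 + 10 log₁₀(B) + NF + SNR_min
= −174 + 85.33 + 3.98 + 14.8
= −69.89 dBm → −69.9 dBm

−69.9 dBm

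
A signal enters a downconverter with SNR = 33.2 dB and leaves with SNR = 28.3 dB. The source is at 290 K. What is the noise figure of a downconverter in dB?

NF (dB) = SNR_in(dB) − SNR_out(dB) when the source is at T₀
NF = 33.2 − 28.3 = 4.9 dB

4.9 dB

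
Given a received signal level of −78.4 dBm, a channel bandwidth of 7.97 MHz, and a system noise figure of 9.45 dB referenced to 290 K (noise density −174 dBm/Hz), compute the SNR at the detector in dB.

17.1 dB

Noise floor: N = −174 + 10 log₁₀(B) + NF
10 log₁₀(7.97×10⁶) = 69.01 dB
N = −174 + 69.01 + 9.45 = −95.54 dBm
SNR = P_sig − N = −78.4 − (−95.54) = 17.14 dB → 17.1 dB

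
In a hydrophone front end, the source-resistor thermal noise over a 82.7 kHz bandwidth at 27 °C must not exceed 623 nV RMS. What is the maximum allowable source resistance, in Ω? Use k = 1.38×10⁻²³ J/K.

T = 27 °C + 273.15 = 300.15 K
Johnson–Nyquist: V_n = √(4kTRB) ⇒ R = V_n² / (4kTB)
4kTB = 4 × 1.38×10⁻²³ × 300.15 × 8.27×10⁴ = 1.37×10⁻¹⁵
R = (6.23×10⁻⁷)² / 1.37×10⁻¹⁵ = 2.83×10² Ω = 283 Ω

283 Ω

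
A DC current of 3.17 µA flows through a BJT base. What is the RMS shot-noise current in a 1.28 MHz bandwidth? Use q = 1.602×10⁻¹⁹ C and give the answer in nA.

1.14 nA

I_n = √(2qI·B)
2qI·B = 2 × 1.602×10⁻¹⁹ × 3.17×10⁻⁶ × 1.28×10⁶ = 1.30×10⁻¹⁸ A²
I_n = √(1.30×10⁻¹⁸) = 1.14×10⁻⁹ A = 1.14 nA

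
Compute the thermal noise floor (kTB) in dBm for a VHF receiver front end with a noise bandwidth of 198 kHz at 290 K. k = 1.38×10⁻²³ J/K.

P_n = kTB = 1.38×10⁻²³ × 290 × 1.98×10⁵ = 7.92×10⁻¹⁶ W
In dBm: 10 log₁₀(7.92×10⁻¹⁶ / 10⁻³) = −121.0 dBm

−121.0 dBm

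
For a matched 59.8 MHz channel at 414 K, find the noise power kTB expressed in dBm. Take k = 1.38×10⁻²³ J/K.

−94.7 dBm

P_n = kTB = 1.38×10⁻²³ × 414 × 5.98×10⁷ = 3.42×10⁻¹³ W
In dBm: 10 log₁₀(3.42×10⁻¹³ / 10⁻³) = −94.7 dBm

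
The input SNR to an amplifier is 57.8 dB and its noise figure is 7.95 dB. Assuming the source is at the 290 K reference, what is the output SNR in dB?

49.85 dB

By definition F = SNR_in/SNR_out, so in dB: SNR_out = SNR_in − NF
SNR_out = 57.8 − 7.95 = 49.85 dB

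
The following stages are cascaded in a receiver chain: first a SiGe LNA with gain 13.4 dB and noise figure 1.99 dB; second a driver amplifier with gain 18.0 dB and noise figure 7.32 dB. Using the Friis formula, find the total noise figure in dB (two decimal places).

Convert to linear (a loss of L dB is a gain of −L dB): F_i = 10^(NF_i/10), G_i = 10^(G_i,dB/10)
  Stage 1: F_1 = 10^(1.99/10) = 1.581, G_1 = 10^(13.4/10) = 21.88
  Stage 2: F_2 = 10^(7.32/10) = 5.395, G_2 = 10^(18.0/10) = 63.10
Friis cascade:
  F = 1.581 + (5.395 − 1)/21.88 = 1.782
NF = 10 log₁₀(1.782) = 2.51 dB

2.51 dB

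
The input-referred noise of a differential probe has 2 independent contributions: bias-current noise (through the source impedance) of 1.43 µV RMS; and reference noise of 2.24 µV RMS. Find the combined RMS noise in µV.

Uncorrelated sources add in power (mean-square): V_tot = √(ΣV_i²)
V_tot = √[(1.43×10⁻⁶)² + (2.24×10⁻⁶)²] = 2.66×10⁻⁶ V = 2.66 µV

2.66 µV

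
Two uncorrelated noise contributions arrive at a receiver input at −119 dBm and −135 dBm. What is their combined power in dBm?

−118.9 dBm

Convert to linear, add, convert back:
P₁ = 1.26×10⁻¹⁵ W, P₂ = 3.16×10⁻¹⁷ W
P_tot = 1.29×10⁻¹⁵ W → 10 log₁₀(P_tot / 10⁻³) = −118.9 dBm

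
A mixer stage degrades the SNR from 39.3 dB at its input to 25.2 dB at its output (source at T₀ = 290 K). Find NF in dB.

NF (dB) = SNR_in(dB) − SNR_out(dB) when the source is at T₀
NF = 39.3 − 25.2 = 14.1 dB

14.1 dB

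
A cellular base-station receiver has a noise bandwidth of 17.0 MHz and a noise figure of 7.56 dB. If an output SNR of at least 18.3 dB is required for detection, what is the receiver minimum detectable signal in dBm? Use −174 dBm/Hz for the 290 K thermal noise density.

−75.8 dBm

Sensitivity = −174 + 10 log₁₀(B) + NF + SNR_min
= −174 + 72.3 + 7.56 + 18.3
= −75.84 dBm → −75.8 dBm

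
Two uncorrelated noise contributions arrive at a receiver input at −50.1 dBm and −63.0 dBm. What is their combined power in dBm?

Convert to linear, add, convert back:
P₁ = 9.77×10⁻⁹ W, P₂ = 5.01×10⁻¹⁰ W
P_tot = 1.03×10⁻⁸ W → 10 log₁₀(P_tot / 10⁻³) = −49.9 dBm

−49.9 dBm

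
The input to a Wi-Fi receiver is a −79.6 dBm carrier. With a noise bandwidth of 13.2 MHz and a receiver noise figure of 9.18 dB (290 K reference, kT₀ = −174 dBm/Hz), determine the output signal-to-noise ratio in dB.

14.0 dB

Noise floor: N = −174 + 10 log₁₀(B) + NF
10 log₁₀(1.32×10⁷) = 71.21 dB
N = −174 + 71.21 + 9.18 = −93.61 dBm
SNR = P_sig − N = −79.6 − (−93.61) = 14.01 dB → 14.0 dB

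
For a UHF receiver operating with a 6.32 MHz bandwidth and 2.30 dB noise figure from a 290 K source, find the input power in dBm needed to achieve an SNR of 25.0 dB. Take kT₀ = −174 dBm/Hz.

−78.7 dBm

Sensitivity = −174 + 10 log₁₀(B) + NF + SNR_min
= −174 + 68.01 + 2.30 + 25.0
= −78.69 dBm → −78.7 dBm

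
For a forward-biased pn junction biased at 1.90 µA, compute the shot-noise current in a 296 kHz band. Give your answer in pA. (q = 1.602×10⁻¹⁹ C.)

I_n = √(2qI·B)
2qI·B = 2 × 1.602×10⁻¹⁹ × 1.90×10⁻⁶ × 2.96×10⁵ = 1.80×10⁻¹⁹ A²
I_n = √(1.80×10⁻¹⁹) = 4.24×10⁻¹⁰ A = 424 pA

424 pA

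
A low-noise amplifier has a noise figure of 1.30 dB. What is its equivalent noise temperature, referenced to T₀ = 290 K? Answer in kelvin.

F = 10^(1.30/10) = 1.34896
T_e = (F − 1)·T₀ = (1.34896 − 1) × 290 = 101 K

101 K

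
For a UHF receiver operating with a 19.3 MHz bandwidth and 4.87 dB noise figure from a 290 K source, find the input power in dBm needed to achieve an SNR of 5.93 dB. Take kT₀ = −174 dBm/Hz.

−90.3 dBm

Sensitivity = −174 + 10 log₁₀(B) + NF + SNR_min
= −174 + 72.86 + 4.87 + 5.93
= −90.34 dBm → −90.3 dBm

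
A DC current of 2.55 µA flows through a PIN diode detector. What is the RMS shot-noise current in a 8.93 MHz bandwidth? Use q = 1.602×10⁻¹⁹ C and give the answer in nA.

2.70 nA

I_n = √(2qI·B)
2qI·B = 2 × 1.602×10⁻¹⁹ × 2.55×10⁻⁶ × 8.93×10⁶ = 7.30×10⁻¹⁸ A²
I_n = √(7.30×10⁻¹⁸) = 2.70×10⁻⁹ A = 2.70 nA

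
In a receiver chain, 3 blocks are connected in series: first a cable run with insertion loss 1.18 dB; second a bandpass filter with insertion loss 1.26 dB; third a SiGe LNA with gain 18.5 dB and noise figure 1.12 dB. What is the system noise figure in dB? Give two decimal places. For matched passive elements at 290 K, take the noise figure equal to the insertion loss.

Convert to linear (a loss of L dB is a gain of −L dB): F_i = 10^(NF_i/10), G_i = 10^(G_i,dB/10)
  Stage 1: F_1 = 10^(1.18/10) = 1.312, G_1 = 10^(−1.18/10) = 0.7621
  Stage 2: F_2 = 10^(1.26/10) = 1.337, G_2 = 10^(−1.26/10) = 0.7482
  Stage 3: F_3 = 10^(1.12/10) = 1.294, G_3 = 10^(18.5/10) = 70.79
Friis cascade:
  F = 1.312 + (1.337 − 1)/0.7621 + (1.294 − 1)/0.5702 = 2.270
NF = 10 log₁₀(2.270) = 3.56 dB

3.56 dB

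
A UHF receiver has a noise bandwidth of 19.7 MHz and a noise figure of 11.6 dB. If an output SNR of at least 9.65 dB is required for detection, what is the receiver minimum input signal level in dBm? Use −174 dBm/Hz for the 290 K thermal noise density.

Sensitivity = −174 + 10 log₁₀(B) + NF + SNR_min
= −174 + 72.94 + 11.6 + 9.65
= −79.81 dBm → −79.8 dBm

−79.8 dBm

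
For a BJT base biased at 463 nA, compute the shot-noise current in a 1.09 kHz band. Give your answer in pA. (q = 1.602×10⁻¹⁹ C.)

12.7 pA

I_n = √(2qI·B)
2qI·B = 2 × 1.602×10⁻¹⁹ × 4.63×10⁻⁷ × 1.09×10³ = 1.62×10⁻²² A²
I_n = √(1.62×10⁻²²) = 1.27×10⁻¹¹ A = 12.7 pA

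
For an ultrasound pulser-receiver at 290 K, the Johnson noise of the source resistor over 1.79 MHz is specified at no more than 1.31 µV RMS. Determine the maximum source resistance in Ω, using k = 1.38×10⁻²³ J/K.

59.9 Ω

Johnson–Nyquist: V_n = √(4kTRB) ⇒ R = V_n² / (4kTB)
4kTB = 4 × 1.38×10⁻²³ × 290 × 1.79×10⁶ = 2.87×10⁻¹⁴
R = (1.31×10⁻⁶)² / 2.87×10⁻¹⁴ = 5.99×10¹ Ω = 59.9 Ω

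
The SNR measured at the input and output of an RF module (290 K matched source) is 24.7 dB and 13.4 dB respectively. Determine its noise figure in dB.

11.3 dB

NF (dB) = SNR_in(dB) − SNR_out(dB) when the source is at T₀
NF = 24.7 − 13.4 = 11.3 dB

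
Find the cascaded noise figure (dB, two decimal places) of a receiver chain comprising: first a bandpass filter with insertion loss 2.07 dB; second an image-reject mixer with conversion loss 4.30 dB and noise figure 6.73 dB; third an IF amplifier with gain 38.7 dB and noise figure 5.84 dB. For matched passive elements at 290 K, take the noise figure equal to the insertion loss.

12.99 dB

Convert to linear (a loss of L dB is a gain of −L dB): F_i = 10^(NF_i/10), G_i = 10^(G_i,dB/10)
  Stage 1: F_1 = 10^(2.07/10) = 1.611, G_1 = 10^(−2.07/10) = 0.6209
  Stage 2: F_2 = 10^(6.73/10) = 4.710, G_2 = 10^(−4.30/10) = 0.3715
  Stage 3: F_3 = 10^(5.84/10) = 3.837, G_3 = 10^(38.7/10) = 7413
Friis cascade:
  F = 1.611 + (4.710 − 1)/0.6209 + (3.837 − 1)/0.2307 = 19.88
NF = 10 log₁₀(19.88) = 12.99 dB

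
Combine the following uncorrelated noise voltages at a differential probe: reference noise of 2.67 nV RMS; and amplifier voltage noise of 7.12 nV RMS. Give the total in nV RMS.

Uncorrelated sources add in power (mean-square): V_tot = √(ΣV_i²)
V_tot = √[(2.67×10⁻⁹)² + (7.12×10⁻⁹)²] = 7.60×10⁻⁹ V = 7.60 nV

7.60 nV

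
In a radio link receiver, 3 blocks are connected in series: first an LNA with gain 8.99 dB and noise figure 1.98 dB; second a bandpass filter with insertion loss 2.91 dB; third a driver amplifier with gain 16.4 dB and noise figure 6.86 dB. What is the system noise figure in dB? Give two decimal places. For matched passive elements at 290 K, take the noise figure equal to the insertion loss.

4.23 dB

Convert to linear (a loss of L dB is a gain of −L dB): F_i = 10^(NF_i/10), G_i = 10^(G_i,dB/10)
  Stage 1: F_1 = 10^(1.98/10) = 1.578, G_1 = 10^(8.99/10) = 7.925
  Stage 2: F_2 = 10^(2.91/10) = 1.954, G_2 = 10^(−2.91/10) = 0.5117
  Stage 3: F_3 = 10^(6.86/10) = 4.853, G_3 = 10^(16.4/10) = 43.65
Friis cascade:
  F = 1.578 + (1.954 − 1)/7.925 + (4.853 − 1)/4.055 = 2.648
NF = 10 log₁₀(2.648) = 4.23 dB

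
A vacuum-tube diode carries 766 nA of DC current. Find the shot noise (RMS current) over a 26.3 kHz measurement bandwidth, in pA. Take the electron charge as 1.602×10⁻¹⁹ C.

I_n = √(2qI·B)
2qI·B = 2 × 1.602×10⁻¹⁹ × 7.66×10⁻⁷ × 2.63×10⁴ = 6.45×10⁻²¹ A²
I_n = √(6.45×10⁻²¹) = 8.03×10⁻¹¹ A = 80.3 pA

80.3 pA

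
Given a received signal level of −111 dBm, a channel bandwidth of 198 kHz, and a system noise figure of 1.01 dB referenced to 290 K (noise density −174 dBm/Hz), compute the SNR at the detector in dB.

Noise floor: N = −174 + 10 log₁₀(B) + NF
10 log₁₀(1.98×10⁵) = 52.97 dB
N = −174 + 52.97 + 1.01 = −120.02 dBm
SNR = P_sig − N = −111 − (−120.02) = 9.02 dB → 9.0 dB

9.0 dB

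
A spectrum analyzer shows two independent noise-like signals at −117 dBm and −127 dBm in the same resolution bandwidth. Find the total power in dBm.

−116.6 dBm

Convert to linear, add, convert back:
P₁ = 2.00×10⁻¹⁵ W, P₂ = 2.00×10⁻¹⁶ W
P_tot = 2.19×10⁻¹⁵ W → 10 log₁₀(P_tot / 10⁻³) = −116.6 dBm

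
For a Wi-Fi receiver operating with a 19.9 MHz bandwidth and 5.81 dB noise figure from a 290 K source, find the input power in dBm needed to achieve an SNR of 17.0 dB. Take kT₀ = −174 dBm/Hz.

−78.2 dBm

Sensitivity = −174 + 10 log₁₀(B) + NF + SNR_min
= −174 + 72.99 + 5.81 + 17.0
= −78.20 dBm → −78.2 dBm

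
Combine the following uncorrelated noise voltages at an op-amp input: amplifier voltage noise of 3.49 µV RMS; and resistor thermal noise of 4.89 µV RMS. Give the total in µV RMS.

Uncorrelated sources add in power (mean-square): V_tot = √(ΣV_i²)
V_tot = √[(3.49×10⁻⁶)² + (4.89×10⁻⁶)²] = 6.01×10⁻⁶ V = 6.01 µV

6.01 µV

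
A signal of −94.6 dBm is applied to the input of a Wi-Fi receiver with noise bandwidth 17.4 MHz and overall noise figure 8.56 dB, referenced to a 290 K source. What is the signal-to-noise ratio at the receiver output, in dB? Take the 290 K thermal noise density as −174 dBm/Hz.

−1.6 dB

Noise floor: N = −174 + 10 log₁₀(B) + NF
10 log₁₀(1.74×10⁷) = 72.41 dB
N = −174 + 72.41 + 8.56 = −93.03 dBm
SNR = P_sig − N = −94.6 − (−93.03) = −1.57 dB → −1.6 dB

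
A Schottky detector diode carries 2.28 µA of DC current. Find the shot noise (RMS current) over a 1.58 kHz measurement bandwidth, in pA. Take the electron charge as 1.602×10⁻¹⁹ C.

I_n = √(2qI·B)
2qI·B = 2 × 1.602×10⁻¹⁹ × 2.28×10⁻⁶ × 1.58×10³ = 1.15×10⁻²¹ A²
I_n = √(1.15×10⁻²¹) = 3.40×10⁻¹¹ A = 34.0 pA

34.0 pA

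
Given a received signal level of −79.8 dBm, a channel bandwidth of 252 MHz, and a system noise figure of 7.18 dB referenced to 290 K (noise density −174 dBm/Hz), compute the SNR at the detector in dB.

Noise floor: N = −174 + 10 log₁₀(B) + NF
10 log₁₀(2.52×10⁸) = 84.01 dB
N = −174 + 84.01 + 7.18 = −82.81 dBm
SNR = P_sig − N = −79.8 − (−82.81) = 3.01 dB → 3.0 dB

3.0 dB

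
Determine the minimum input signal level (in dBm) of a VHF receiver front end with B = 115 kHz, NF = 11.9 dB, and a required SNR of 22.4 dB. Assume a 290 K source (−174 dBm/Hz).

−89.1 dBm

Sensitivity = −174 + 10 log₁₀(B) + NF + SNR_min
= −174 + 50.61 + 11.9 + 22.4
= −89.09 dBm → −89.1 dBm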